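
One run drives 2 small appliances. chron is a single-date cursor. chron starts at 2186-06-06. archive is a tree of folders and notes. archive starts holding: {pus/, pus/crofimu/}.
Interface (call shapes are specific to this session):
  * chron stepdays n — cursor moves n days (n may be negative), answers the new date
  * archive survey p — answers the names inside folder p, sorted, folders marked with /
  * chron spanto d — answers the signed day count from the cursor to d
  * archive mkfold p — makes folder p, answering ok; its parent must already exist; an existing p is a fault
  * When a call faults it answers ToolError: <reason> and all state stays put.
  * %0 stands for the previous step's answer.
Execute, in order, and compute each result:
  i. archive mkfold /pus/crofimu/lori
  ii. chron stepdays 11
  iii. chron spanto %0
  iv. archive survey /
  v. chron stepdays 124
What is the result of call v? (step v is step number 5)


// 1. archive mkfold(p=/pus/crofimu/lori) => ok
// 2. chron stepdays(n=11) => 2186-06-17
// 3. chron spanto(d=%0) => 0
// 4. archive survey(p=/) => [pus/]
// 5. chron stepdays(n=124) => 2186-10-19

Answer: 2186-10-19


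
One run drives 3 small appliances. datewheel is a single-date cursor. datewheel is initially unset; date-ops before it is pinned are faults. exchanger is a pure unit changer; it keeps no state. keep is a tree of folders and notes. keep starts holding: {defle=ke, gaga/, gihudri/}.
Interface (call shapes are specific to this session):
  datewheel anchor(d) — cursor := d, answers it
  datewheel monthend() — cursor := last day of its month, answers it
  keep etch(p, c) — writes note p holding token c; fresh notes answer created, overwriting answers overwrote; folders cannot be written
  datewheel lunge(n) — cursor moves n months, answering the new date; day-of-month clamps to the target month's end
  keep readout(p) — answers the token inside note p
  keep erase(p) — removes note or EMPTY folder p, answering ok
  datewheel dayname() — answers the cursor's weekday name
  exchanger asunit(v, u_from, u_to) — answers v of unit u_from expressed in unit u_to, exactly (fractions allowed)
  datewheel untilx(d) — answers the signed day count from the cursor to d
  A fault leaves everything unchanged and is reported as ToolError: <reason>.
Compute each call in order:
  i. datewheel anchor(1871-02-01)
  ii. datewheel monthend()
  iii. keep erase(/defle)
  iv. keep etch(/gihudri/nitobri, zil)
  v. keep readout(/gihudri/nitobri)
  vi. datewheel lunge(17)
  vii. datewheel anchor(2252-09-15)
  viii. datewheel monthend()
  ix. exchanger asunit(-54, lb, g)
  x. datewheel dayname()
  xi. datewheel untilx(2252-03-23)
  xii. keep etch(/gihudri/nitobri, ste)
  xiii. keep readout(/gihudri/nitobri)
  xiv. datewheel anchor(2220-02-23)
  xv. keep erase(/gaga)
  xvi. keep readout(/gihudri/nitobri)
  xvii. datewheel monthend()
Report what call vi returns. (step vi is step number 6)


Answer: 1872-07-28

Derivation:
;; datewheel anchor(d→1871-02-01) => 1871-02-01
;; datewheel monthend() => 1871-02-28
;; keep erase(p→/defle) => ok
;; keep etch(p→/gihudri/nitobri, c→zil) => created
;; keep readout(p→/gihudri/nitobri) => zil
;; datewheel lunge(n→17) => 1872-07-28
;; datewheel anchor(d→2252-09-15) => 2252-09-15
;; datewheel monthend() => 2252-09-30
;; exchanger asunit(v→-54, u_from→lb, u_to→g) => -1224699399/50000
;; datewheel dayname() => Thursday
;; datewheel untilx(d→2252-03-23) => -191
;; keep etch(p→/gihudri/nitobri, c→ste) => overwrote
;; keep readout(p→/gihudri/nitobri) => ste
;; datewheel anchor(d→2220-02-23) => 2220-02-23
;; keep erase(p→/gaga) => ok
;; keep readout(p→/gihudri/nitobri) => ste
;; datewheel monthend() => 2220-02-29


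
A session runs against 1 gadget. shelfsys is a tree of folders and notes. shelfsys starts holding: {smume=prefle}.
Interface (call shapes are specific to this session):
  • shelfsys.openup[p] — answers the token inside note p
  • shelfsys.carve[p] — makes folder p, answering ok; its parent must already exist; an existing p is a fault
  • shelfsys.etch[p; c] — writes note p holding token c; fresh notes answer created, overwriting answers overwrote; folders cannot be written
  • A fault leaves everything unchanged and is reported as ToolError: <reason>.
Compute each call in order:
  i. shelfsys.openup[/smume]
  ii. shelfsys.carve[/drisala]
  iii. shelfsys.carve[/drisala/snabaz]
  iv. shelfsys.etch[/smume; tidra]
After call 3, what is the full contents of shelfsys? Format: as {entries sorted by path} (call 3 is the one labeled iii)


Using shelfsys.openup passing p: /smume: prefle.
Then shelfsys.carve passing p: /drisala, — result: ok.
I try shelfsys.carve passing p: /drisala/snabaz, and see ok.
Then shelfsys.etch passing p: /smume, c: tidra, and observe overwrote.

Answer: {drisala/, drisala/snabaz/, smume=prefle}


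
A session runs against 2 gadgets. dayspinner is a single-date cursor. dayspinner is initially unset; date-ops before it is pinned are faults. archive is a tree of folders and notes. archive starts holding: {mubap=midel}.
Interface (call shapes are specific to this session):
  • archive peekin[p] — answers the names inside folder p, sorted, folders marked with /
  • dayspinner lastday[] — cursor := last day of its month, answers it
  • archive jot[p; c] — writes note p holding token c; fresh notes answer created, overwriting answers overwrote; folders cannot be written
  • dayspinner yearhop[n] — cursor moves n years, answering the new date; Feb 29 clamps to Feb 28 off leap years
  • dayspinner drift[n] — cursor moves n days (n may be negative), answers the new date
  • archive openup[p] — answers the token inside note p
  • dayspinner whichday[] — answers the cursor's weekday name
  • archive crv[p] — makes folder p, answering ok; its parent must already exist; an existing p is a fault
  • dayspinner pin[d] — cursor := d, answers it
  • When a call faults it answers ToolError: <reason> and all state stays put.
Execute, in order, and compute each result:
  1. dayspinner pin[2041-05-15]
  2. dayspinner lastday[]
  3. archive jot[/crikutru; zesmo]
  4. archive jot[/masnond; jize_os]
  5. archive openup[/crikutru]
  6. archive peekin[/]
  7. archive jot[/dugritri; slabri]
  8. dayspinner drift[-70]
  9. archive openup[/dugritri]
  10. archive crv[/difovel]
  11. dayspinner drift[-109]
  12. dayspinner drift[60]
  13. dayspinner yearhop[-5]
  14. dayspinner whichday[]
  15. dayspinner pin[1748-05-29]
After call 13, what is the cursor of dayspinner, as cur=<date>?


Answer: cur=2036-02-01

Derivation:
Then dayspinner pin using d: 2041-05-15, and see 2041-05-15.
Invoking dayspinner lastday, which returns 2041-05-31.
Invoking archive jot using p: /crikutru, c: zesmo, giving created.
I call archive jot using p: /masnond, c: jize_os, which returns created.
Using archive openup using p: /crikutru, — result: zesmo.
I run archive peekin using p: /, → [crikutru, masnond, mubap].
Now I run archive jot using p: /dugritri, c: slabri, → created.
Using dayspinner drift using n: -70, yielding 2041-03-22.
I run archive openup using p: /dugritri: slabri.
I try archive crv using p: /difovel, giving ok.
I invoke dayspinner drift using n: -109, — result: 2040-12-03.
Using dayspinner drift using n: 60: 2041-02-01.
I use dayspinner yearhop using n: -5, — result: 2036-02-01.
Next I call dayspinner whichday, and get Friday.
Now I run dayspinner pin using d: 1748-05-29, which returns 1748-05-29.


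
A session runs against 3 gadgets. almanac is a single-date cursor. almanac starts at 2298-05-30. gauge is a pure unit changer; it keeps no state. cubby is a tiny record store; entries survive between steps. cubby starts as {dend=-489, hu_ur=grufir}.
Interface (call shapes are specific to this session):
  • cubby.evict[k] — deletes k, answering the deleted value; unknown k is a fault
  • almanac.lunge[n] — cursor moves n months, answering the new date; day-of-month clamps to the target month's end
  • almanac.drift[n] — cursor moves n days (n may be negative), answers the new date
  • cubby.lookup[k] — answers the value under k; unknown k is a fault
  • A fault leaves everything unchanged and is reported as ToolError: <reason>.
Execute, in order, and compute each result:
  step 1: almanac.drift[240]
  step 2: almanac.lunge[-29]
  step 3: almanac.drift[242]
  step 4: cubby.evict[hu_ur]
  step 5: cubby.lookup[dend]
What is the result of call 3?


→ drift(240)
← 2299-01-25
→ lunge(-29)
← 2296-08-25
→ drift(242)
← 2297-04-24
→ evict(hu_ur)
← grufir
→ lookup(dend)
← -489

Answer: 2297-04-24


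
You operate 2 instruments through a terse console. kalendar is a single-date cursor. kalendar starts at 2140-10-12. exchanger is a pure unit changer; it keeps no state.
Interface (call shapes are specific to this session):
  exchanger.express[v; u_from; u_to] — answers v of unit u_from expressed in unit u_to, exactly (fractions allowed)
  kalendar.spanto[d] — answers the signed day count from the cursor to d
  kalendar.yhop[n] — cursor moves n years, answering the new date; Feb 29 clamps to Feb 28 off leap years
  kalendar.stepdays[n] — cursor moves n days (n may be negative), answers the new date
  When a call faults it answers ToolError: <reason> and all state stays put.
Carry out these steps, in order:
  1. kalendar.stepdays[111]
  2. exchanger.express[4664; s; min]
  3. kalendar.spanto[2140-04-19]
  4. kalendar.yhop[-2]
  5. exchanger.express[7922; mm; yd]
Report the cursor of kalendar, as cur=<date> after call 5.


Answer: cur=2139-01-31

Derivation:
>>> kalendar.stepdays 111
[out] 2141-01-31
>>> exchanger.express 4664 s min
[out] 1166/15
>>> kalendar.spanto 2140-04-19
[out] -287
>>> kalendar.yhop -2
[out] 2139-01-31
>>> exchanger.express 7922 mm yd
[out] 19805/2286


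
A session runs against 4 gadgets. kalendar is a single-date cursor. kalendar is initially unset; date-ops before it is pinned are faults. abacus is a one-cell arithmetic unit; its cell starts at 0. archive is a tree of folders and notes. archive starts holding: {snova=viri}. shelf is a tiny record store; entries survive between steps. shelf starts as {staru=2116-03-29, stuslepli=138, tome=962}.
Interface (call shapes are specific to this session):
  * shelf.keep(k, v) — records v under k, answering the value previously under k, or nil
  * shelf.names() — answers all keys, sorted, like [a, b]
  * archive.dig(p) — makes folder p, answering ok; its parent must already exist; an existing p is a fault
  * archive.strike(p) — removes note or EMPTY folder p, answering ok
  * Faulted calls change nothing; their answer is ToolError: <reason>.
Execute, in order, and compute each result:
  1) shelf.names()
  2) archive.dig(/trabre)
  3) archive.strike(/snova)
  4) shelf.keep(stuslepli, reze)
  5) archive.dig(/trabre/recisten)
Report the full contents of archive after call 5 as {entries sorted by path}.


$ names
[out] [staru, stuslepli, tome]
$ dig p=/trabre
[out] ok
$ strike p=/snova
[out] ok
$ keep k=stuslepli v=reze
[out] 138
$ dig p=/trabre/recisten
[out] ok

Answer: {trabre/, trabre/recisten/}


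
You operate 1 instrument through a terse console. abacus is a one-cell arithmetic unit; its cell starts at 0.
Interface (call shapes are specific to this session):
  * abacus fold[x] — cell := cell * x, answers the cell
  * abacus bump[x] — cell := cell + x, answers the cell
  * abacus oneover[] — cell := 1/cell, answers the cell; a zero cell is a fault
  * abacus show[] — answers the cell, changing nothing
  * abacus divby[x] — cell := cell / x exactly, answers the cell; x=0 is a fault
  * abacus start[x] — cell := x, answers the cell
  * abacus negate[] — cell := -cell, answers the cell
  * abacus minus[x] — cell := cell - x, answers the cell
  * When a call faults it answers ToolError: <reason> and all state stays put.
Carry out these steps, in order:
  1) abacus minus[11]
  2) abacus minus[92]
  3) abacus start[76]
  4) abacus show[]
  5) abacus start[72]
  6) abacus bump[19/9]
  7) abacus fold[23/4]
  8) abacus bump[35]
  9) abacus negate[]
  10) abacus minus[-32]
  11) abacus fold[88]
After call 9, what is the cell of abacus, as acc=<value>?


CALL abacus minus[x→11]
RET  -11
CALL abacus minus[x→92]
RET  -103
CALL abacus start[x→76]
RET  76
CALL abacus show[]
RET  76
CALL abacus start[x→72]
RET  72
CALL abacus bump[x→19/9]
RET  667/9
CALL abacus fold[x→23/4]
RET  15341/36
CALL abacus bump[x→35]
RET  16601/36
CALL abacus negate[]
RET  -16601/36
CALL abacus minus[x→-32]
RET  -15449/36
CALL abacus fold[x→88]
RET  -339878/9

Answer: acc=-16601/36


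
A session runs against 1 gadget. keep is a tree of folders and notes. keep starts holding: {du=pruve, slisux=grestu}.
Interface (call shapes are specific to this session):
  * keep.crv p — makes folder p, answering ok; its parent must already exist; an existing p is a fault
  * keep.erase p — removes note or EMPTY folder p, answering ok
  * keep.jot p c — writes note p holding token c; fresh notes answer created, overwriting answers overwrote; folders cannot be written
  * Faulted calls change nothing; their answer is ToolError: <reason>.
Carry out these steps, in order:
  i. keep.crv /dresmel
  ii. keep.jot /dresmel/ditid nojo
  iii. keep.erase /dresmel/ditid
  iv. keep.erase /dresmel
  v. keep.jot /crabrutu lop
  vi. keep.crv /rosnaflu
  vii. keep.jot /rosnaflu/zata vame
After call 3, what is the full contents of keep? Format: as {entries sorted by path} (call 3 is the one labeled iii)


Answer: {dresmel/, du=pruve, slisux=grestu}

Derivation:
-- 1. crv(p=/dresmel) -> ok
-- 2. jot(p=/dresmel/ditid, c=nojo) -> created
-- 3. erase(p=/dresmel/ditid) -> ok
-- 4. erase(p=/dresmel) -> ok
-- 5. jot(p=/crabrutu, c=lop) -> created
-- 6. crv(p=/rosnaflu) -> ok
-- 7. jot(p=/rosnaflu/zata, c=vame) -> created


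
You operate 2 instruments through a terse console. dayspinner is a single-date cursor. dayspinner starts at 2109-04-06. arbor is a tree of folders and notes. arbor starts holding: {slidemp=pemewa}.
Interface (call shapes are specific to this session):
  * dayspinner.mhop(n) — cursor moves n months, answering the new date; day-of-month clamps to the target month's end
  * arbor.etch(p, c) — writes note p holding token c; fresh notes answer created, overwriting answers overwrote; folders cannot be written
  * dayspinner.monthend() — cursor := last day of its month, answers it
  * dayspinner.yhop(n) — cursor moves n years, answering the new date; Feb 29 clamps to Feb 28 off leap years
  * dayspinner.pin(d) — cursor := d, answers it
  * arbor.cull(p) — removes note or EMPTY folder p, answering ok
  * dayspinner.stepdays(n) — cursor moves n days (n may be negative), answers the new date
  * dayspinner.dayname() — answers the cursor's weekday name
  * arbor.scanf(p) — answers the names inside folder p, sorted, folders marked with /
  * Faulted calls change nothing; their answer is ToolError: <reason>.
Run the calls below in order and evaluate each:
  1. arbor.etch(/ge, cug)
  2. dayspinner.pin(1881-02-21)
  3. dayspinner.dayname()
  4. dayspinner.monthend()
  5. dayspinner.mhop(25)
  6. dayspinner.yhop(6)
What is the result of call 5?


>> etch(p=/ge, c=cug)
<< created
>> pin(d=1881-02-21)
<< 1881-02-21
>> dayname()
<< Monday
>> monthend()
<< 1881-02-28
>> mhop(n=25)
<< 1883-03-28
>> yhop(n=6)
<< 1889-03-28

Answer: 1883-03-28


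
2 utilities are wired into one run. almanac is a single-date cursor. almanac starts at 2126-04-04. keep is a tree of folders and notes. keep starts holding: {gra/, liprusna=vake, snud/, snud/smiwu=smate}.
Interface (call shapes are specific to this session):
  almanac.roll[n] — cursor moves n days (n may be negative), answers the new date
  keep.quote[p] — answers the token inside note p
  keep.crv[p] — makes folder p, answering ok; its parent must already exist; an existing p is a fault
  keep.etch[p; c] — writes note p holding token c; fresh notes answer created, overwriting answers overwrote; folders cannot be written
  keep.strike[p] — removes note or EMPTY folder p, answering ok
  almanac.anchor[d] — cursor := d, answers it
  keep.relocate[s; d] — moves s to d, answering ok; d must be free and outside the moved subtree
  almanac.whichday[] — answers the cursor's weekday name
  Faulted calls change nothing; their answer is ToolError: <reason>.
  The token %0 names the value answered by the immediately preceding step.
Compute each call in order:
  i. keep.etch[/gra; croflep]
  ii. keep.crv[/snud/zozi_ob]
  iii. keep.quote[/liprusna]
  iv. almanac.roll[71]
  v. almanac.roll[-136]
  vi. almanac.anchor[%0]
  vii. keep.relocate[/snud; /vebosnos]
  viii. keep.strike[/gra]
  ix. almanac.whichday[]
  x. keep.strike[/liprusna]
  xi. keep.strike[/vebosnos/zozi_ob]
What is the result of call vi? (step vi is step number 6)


[in] keep.etch p→/gra c→croflep
= ToolError: is a directory
[in] keep.crv p→/snud/zozi_ob
= ok
[in] keep.quote p→/liprusna
= vake
[in] almanac.roll n→71
= 2126-06-14
[in] almanac.roll n→-136
= 2126-01-29
[in] almanac.anchor d→%0
= 2126-01-29
[in] keep.relocate s→/snud d→/vebosnos
= ok
[in] keep.strike p→/gra
= ok
[in] almanac.whichday
= Tuesday
[in] keep.strike p→/liprusna
= ok
[in] keep.strike p→/vebosnos/zozi_ob
= ok

Answer: 2126-01-29


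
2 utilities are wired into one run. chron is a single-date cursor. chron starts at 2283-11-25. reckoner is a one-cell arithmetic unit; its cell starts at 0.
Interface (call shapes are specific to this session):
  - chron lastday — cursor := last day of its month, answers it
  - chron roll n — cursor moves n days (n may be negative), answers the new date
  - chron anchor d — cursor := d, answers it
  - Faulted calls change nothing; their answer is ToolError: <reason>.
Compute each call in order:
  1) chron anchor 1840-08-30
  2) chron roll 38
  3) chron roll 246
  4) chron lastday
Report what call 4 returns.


Answer: 1841-06-30

Derivation:
Using chron anchor with d→1840-08-30: 1840-08-30.
I call chron roll with n→38, which returns 1840-10-07.
Next I call chron roll with n→246, and get 1841-06-10.
I use chron lastday, — result: 1841-06-30.


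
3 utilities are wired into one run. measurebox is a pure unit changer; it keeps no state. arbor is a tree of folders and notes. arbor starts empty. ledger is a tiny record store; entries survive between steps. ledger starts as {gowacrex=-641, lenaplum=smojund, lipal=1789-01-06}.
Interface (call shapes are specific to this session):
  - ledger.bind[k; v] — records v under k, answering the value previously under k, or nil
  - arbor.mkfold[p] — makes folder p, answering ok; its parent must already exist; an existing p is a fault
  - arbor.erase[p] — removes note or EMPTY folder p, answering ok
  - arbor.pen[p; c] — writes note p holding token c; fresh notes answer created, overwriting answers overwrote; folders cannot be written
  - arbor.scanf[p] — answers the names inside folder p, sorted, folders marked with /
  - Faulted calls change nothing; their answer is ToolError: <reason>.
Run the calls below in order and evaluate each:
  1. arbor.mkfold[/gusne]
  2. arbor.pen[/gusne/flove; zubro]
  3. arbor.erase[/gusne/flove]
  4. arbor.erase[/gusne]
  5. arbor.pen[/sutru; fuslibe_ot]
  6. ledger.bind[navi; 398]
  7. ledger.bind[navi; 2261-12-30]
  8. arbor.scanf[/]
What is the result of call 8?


Answer: [sutru]

Derivation:
I call arbor.mkfold with /gusne, and observe ok.
I try arbor.pen with /gusne/flove, zubro, and see created.
Invoking arbor.erase with /gusne/flove, giving ok.
I call arbor.erase with /gusne, and observe ok.
Now I run arbor.pen with /sutru, fuslibe_ot: created.
Calling ledger.bind with navi, 398, and see nil.
Then ledger.bind with navi, 2261-12-30, and observe 398.
Invoking arbor.scanf with /: [sutru].


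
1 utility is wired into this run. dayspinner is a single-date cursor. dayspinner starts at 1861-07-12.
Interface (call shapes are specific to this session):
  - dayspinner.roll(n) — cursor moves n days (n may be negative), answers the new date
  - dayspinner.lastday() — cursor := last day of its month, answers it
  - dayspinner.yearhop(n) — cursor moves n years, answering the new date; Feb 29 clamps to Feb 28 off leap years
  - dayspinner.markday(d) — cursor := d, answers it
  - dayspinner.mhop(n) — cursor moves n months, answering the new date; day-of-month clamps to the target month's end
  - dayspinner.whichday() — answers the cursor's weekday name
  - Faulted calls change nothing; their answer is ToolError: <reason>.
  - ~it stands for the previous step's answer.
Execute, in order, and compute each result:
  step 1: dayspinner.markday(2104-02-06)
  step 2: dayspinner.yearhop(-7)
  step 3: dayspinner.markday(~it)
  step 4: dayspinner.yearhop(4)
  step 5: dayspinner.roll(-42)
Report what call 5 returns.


> markday d→2104-02-06
  2104-02-06
> yearhop n→-7
  2097-02-06
> markday d→~it
  2097-02-06
> yearhop n→4
  2101-02-06
> roll n→-42
  2100-12-26

Answer: 2100-12-26


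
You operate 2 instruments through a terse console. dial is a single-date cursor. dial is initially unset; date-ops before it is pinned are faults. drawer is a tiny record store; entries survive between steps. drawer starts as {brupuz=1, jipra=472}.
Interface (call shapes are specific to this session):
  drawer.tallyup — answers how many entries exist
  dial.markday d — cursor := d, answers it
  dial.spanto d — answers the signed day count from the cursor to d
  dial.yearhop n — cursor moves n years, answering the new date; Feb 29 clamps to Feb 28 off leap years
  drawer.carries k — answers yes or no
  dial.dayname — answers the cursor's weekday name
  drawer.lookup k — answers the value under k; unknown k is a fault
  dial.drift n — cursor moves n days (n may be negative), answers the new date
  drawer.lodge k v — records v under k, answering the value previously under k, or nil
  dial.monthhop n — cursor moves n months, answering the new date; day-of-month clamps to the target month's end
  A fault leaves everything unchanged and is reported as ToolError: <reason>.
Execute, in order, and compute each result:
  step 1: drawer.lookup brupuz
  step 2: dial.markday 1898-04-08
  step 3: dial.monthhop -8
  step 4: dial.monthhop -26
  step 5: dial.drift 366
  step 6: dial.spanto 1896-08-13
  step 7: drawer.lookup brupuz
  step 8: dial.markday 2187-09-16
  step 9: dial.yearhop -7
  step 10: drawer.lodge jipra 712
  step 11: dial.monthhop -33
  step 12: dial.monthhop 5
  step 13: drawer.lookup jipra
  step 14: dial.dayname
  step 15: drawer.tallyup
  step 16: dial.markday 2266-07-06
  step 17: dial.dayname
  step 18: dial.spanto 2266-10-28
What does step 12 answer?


CALL drawer.lookup[k→brupuz]
RET  1
CALL dial.markday[d→1898-04-08]
RET  1898-04-08
CALL dial.monthhop[n→-8]
RET  1897-08-08
CALL dial.monthhop[n→-26]
RET  1895-06-08
CALL dial.drift[n→366]
RET  1896-06-08
CALL dial.spanto[d→1896-08-13]
RET  66
CALL drawer.lookup[k→brupuz]
RET  1
CALL dial.markday[d→2187-09-16]
RET  2187-09-16
CALL dial.yearhop[n→-7]
RET  2180-09-16
CALL drawer.lodge[k→jipra; v→712]
RET  472
CALL dial.monthhop[n→-33]
RET  2177-12-16
CALL dial.monthhop[n→5]
RET  2178-05-16
CALL drawer.lookup[k→jipra]
RET  712
CALL dial.dayname[]
RET  Saturday
CALL drawer.tallyup[]
RET  2
CALL dial.markday[d→2266-07-06]
RET  2266-07-06
CALL dial.dayname[]
RET  Friday
CALL dial.spanto[d→2266-10-28]
RET  114

Answer: 2178-05-16


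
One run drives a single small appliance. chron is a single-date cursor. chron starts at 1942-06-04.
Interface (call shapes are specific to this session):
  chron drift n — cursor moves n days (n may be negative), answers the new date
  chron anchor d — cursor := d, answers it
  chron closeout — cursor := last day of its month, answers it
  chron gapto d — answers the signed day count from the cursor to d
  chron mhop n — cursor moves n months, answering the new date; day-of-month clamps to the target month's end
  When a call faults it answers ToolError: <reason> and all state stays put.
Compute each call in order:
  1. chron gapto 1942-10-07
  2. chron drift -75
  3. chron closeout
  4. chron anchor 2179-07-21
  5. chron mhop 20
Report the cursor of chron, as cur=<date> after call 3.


Answer: cur=1942-03-31

Derivation:
>>> chron gapto d→1942-10-07
:: 125
>>> chron drift n→-75
:: 1942-03-21
>>> chron closeout
:: 1942-03-31
>>> chron anchor d→2179-07-21
:: 2179-07-21
>>> chron mhop n→20
:: 2181-03-21


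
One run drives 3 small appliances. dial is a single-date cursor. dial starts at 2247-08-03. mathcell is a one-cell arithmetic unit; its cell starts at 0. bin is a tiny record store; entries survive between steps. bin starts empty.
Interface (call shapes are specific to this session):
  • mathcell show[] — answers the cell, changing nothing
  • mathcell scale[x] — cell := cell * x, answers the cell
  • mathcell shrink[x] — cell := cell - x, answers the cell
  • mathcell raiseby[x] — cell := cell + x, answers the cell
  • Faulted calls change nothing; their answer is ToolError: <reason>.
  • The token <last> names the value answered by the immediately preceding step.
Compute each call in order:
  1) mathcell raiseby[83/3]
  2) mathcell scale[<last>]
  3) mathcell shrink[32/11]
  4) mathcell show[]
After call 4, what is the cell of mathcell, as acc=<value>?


Answer: acc=75491/99

Derivation:
>>> mathcell raiseby x: 83/3
[out] 83/3
>>> mathcell scale x: <last>
[out] 6889/9
>>> mathcell shrink x: 32/11
[out] 75491/99
>>> mathcell show
[out] 75491/99


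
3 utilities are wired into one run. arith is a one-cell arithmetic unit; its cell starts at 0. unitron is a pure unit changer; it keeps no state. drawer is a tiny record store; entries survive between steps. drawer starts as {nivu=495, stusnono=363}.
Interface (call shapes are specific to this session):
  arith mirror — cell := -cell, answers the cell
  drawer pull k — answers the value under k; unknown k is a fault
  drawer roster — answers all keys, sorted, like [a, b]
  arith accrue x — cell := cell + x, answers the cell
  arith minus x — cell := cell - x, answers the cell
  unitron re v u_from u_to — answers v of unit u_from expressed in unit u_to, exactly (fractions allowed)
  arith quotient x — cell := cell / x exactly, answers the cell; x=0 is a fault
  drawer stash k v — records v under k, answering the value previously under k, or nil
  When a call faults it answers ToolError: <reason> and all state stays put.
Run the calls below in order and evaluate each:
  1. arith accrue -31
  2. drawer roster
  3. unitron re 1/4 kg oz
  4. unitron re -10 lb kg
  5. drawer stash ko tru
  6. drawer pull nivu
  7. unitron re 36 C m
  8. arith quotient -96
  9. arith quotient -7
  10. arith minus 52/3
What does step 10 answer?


Answer: -3893/224

Derivation:
·→ arith accrue(-31)
·← -31
·→ drawer roster()
·← [nivu, stusnono]
·→ unitron re(1/4, kg, oz)
·← 400000000/45359237
·→ unitron re(-10, lb, kg)
·← -45359237/10000000
·→ drawer stash(ko, tru)
·← nil
·→ drawer pull(nivu)
·← 495
·→ unitron re(36, C, m)
·← ToolError: incompatible units
·→ arith quotient(-96)
·← 31/96
·→ arith quotient(-7)
·← -31/672
·→ arith minus(52/3)
·← -3893/224


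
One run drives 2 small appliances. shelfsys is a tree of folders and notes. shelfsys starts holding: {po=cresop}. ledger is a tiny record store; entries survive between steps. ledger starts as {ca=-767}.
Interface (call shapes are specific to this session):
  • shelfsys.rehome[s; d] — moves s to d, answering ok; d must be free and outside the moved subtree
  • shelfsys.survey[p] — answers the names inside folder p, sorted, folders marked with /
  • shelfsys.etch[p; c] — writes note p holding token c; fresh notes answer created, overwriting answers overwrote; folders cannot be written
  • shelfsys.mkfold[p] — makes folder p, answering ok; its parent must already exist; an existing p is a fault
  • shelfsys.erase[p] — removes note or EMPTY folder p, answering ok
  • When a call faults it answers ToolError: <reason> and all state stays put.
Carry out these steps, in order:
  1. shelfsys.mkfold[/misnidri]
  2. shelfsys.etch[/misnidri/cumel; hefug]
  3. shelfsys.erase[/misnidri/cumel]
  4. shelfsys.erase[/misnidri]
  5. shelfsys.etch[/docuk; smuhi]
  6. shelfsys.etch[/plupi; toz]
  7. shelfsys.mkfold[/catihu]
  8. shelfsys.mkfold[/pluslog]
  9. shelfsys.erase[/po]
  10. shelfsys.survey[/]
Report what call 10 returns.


Answer: [catihu/, docuk, plupi, pluslog/]

Derivation:
Next I call mkfold using /misnidri, giving ok.
Using etch using /misnidri/cumel, hefug, and see created.
I run erase using /misnidri/cumel, and observe ok.
I try erase using /misnidri, yielding ok.
Then etch using /docuk, smuhi, giving created.
Next I call etch using /plupi, toz, giving created.
I run mkfold using /catihu, giving ok.
Now I run mkfold using /pluslog, giving ok.
I call erase using /po, yielding ok.
Calling survey using /, which returns [catihu/, docuk, plupi, pluslog/].


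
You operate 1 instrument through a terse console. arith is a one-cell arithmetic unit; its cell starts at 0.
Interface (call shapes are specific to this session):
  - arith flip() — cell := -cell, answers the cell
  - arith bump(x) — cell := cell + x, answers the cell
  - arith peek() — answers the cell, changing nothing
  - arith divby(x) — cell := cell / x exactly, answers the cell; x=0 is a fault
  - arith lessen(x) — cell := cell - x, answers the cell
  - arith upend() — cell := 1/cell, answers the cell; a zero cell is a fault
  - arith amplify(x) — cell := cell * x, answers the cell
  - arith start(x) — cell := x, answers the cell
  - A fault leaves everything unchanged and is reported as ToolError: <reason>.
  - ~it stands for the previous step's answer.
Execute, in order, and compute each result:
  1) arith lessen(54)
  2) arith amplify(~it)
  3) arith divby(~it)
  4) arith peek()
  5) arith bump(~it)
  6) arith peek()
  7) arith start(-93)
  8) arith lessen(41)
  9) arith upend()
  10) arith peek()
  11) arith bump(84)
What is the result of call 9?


I use arith lessen using 54, and see -54.
I use arith amplify using ~it, and get 2916.
Invoking arith divby using ~it, and see 1.
I invoke arith peek(), and observe 1.
Next I call arith bump using ~it: 2.
I use arith peek, and get 2.
Invoking arith start using -93: -93.
I use arith lessen using 41, giving -134.
Now I run arith upend, and see -1/134.
Then arith peek, and observe -1/134.
Next I call arith bump using 84, and get 11255/134.

Answer: -1/134


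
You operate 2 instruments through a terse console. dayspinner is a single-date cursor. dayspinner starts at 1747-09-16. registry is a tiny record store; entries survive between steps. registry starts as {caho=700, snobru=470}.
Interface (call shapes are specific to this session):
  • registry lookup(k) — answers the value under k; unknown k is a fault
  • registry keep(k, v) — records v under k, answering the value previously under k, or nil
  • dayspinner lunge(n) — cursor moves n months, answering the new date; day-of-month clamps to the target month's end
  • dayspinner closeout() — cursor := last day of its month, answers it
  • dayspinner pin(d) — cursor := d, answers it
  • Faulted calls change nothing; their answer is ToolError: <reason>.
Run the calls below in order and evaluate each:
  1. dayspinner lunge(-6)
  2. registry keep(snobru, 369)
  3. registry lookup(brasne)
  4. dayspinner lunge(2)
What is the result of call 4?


% 1. dayspinner lunge(n='-6') == 1747-03-16
% 2. registry keep(k='snobru', v='369') == 470
% 3. registry lookup(k='brasne') == ToolError: no such key brasne
% 4. dayspinner lunge(n='2') == 1747-05-16

Answer: 1747-05-16


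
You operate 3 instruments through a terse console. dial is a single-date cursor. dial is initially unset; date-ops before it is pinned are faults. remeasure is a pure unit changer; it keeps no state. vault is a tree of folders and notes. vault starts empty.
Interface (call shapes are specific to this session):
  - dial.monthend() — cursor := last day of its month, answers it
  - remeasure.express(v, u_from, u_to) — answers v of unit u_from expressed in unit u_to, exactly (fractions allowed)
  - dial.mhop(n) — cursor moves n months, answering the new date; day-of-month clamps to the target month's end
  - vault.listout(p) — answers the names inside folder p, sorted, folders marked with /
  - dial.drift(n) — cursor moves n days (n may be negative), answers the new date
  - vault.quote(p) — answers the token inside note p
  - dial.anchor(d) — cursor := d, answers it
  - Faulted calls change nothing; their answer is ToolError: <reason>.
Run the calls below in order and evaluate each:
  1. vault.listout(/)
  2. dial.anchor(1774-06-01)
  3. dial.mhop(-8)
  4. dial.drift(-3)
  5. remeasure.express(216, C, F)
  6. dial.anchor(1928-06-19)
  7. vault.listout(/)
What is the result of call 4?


Answer: 1773-09-28

Derivation:
==> listout(p='/')
<== []
==> anchor(d='1774-06-01')
<== 1774-06-01
==> mhop(n='-8')
<== 1773-10-01
==> drift(n='-3')
<== 1773-09-28
==> express(v='216', u_from='C', u_to='F')
<== 2104/5
==> anchor(d='1928-06-19')
<== 1928-06-19
==> listout(p='/')
<== []


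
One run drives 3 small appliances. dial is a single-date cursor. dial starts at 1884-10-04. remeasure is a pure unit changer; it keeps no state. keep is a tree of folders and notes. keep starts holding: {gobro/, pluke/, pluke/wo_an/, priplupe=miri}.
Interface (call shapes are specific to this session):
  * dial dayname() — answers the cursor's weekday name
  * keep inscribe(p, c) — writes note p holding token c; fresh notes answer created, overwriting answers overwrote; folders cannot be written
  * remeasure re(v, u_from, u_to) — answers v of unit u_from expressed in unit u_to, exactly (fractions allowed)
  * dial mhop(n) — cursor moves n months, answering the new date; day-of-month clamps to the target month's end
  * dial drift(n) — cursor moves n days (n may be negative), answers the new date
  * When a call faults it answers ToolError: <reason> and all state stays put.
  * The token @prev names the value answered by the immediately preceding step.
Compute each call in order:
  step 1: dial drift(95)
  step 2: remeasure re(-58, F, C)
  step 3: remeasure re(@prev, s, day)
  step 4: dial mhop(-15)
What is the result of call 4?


[in] dial drift n='95'
= 1885-01-07
[in] remeasure re v='-58' u_from='F' u_to='C'
= -50
[in] remeasure re v='@prev' u_from='s' u_to='day'
= -1/1728
[in] dial mhop n='-15'
= 1883-10-07

Answer: 1883-10-07


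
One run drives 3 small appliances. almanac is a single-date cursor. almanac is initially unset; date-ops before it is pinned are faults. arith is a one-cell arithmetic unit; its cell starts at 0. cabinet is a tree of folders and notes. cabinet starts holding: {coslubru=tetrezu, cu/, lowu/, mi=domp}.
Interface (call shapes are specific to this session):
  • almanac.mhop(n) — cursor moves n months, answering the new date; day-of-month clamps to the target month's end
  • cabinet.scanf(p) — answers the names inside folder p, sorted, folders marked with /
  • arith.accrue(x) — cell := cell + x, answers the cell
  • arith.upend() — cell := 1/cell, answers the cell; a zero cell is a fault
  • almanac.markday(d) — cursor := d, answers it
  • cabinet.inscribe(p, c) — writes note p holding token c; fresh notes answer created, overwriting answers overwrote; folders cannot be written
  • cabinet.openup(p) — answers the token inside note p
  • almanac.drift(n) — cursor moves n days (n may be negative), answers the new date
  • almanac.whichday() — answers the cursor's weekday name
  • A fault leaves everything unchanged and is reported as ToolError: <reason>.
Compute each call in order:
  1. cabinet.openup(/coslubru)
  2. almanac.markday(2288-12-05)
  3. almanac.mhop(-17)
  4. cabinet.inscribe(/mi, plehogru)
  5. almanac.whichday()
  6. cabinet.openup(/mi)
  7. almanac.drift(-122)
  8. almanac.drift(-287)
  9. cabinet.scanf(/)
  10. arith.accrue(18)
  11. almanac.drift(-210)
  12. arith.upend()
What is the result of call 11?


Answer: 2285-10-24

Derivation:
I try cabinet.openup(p: /coslubru), and get tetrezu.
Calling almanac.markday(d: 2288-12-05), — result: 2288-12-05.
I invoke almanac.mhop(n: -17), and get 2287-07-05.
I try cabinet.inscribe(p: /mi, c: plehogru), which returns overwrote.
Then almanac.whichday, → Tuesday.
I invoke cabinet.openup(p: /mi), giving plehogru.
Then almanac.drift(n: -122), and get 2287-03-05.
I invoke almanac.drift(n: -287), and get 2286-05-22.
Next I call cabinet.scanf(p: /), giving [coslubru, cu/, lowu/, mi].
Next I call arith.accrue(x: 18), — result: 18.
I invoke almanac.drift(n: -210), giving 2285-10-24.
Using arith.upend, yielding 1/18.


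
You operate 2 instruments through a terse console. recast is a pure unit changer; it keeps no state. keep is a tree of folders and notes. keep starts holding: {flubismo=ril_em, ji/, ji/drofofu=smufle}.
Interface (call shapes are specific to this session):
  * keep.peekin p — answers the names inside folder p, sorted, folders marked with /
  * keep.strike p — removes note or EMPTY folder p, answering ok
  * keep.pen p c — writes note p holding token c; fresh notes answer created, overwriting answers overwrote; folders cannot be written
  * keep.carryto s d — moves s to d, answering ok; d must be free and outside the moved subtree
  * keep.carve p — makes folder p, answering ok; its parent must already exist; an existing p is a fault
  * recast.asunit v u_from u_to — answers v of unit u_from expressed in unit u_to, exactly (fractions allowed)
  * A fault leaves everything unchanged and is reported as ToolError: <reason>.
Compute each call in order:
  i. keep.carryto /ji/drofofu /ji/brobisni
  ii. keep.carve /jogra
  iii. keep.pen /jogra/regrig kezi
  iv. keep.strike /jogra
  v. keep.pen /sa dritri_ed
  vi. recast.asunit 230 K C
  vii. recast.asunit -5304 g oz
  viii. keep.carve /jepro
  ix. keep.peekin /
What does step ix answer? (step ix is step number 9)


Calling carryto(/ji/drofofu, /ji/brobisni): ok.
Now I run carve(/jogra), giving ok.
Invoking pen(/jogra/regrig, kezi), which returns created.
I try strike(/jogra), — result: ToolError: not empty.
Invoking pen(/sa, dritri_ed), which returns created.
I invoke asunit(230, K, C), and observe -863/20.
Invoking asunit(-5304, g, oz), — result: -8486400000/45359237.
I invoke carve(/jepro), and see ok.
Then peekin(/), and get [flubismo, jepro/, ji/, jogra/, sa].

Answer: [flubismo, jepro/, ji/, jogra/, sa]


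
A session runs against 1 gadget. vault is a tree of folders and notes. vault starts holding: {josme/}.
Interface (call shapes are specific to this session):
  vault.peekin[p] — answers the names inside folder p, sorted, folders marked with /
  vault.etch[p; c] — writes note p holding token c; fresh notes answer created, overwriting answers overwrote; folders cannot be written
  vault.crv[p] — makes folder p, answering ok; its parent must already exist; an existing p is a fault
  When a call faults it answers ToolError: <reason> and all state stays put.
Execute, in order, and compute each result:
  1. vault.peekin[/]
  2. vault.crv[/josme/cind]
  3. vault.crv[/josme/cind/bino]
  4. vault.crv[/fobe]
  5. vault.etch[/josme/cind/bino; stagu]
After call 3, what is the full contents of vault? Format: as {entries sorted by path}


Invoking vault.peekin passing p=/, yielding [josme/].
I use vault.crv passing p=/josme/cind, and get ok.
Using vault.crv passing p=/josme/cind/bino, — result: ok.
I try vault.crv passing p=/fobe, and get ok.
I call vault.etch passing p=/josme/cind/bino, c=stagu, and observe ToolError: is a directory.

Answer: {josme/, josme/cind/, josme/cind/bino/}


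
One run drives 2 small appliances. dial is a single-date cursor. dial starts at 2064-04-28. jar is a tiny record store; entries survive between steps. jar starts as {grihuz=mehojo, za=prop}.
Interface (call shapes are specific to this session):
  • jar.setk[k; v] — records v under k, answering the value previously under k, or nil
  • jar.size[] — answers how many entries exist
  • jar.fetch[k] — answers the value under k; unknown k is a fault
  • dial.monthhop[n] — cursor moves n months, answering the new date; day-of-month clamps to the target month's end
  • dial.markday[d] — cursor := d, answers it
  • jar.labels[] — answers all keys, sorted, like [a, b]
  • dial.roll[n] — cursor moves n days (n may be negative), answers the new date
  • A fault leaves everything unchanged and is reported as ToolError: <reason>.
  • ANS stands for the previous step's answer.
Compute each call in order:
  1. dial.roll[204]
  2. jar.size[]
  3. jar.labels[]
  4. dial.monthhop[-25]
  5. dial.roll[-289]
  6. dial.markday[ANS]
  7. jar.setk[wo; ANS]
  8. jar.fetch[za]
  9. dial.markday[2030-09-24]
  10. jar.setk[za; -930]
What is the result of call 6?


Answer: 2062-01-02

Derivation:
[in] dial.roll 204
:: 2064-11-18
[in] jar.size
:: 2
[in] jar.labels
:: [grihuz, za]
[in] dial.monthhop -25
:: 2062-10-18
[in] dial.roll -289
:: 2062-01-02
[in] dial.markday ANS
:: 2062-01-02
[in] jar.setk wo ANS
:: nil
[in] jar.fetch za
:: prop
[in] dial.markday 2030-09-24
:: 2030-09-24
[in] jar.setk za -930
:: prop
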